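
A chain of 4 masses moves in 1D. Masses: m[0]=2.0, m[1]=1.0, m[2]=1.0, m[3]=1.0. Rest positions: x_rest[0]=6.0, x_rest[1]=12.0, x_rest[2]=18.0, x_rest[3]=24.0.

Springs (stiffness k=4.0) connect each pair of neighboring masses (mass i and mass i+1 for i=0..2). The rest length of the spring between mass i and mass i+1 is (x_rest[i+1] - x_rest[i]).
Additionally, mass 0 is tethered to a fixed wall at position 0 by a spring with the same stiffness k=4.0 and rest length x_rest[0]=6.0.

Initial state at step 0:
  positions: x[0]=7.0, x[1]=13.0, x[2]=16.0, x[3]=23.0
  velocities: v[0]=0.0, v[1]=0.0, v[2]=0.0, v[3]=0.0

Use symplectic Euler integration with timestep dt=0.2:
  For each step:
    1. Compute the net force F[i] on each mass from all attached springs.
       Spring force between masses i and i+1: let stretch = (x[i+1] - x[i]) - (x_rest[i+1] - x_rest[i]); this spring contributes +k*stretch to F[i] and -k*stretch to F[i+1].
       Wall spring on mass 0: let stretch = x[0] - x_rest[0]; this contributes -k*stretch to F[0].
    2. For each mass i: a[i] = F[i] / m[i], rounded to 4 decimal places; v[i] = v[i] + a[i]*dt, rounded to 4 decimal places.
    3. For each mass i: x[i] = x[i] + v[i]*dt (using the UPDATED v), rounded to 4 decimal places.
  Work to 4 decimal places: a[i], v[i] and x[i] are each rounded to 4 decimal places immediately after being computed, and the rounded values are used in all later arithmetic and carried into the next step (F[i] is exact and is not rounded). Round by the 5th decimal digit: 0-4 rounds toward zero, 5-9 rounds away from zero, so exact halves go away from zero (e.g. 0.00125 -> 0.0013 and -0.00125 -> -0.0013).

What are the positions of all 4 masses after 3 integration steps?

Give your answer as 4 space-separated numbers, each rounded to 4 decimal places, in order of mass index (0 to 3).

Answer: 6.4156 11.2049 18.4617 22.6104

Derivation:
Step 0: x=[7.0000 13.0000 16.0000 23.0000] v=[0.0000 0.0000 0.0000 0.0000]
Step 1: x=[6.9200 12.5200 16.6400 22.8400] v=[-0.4000 -2.4000 3.2000 -0.8000]
Step 2: x=[6.7344 11.8032 17.6128 22.6480] v=[-0.9280 -3.5840 4.8640 -0.9600]
Step 3: x=[6.4156 11.2049 18.4617 22.6104] v=[-1.5942 -2.9914 4.2445 -0.1882]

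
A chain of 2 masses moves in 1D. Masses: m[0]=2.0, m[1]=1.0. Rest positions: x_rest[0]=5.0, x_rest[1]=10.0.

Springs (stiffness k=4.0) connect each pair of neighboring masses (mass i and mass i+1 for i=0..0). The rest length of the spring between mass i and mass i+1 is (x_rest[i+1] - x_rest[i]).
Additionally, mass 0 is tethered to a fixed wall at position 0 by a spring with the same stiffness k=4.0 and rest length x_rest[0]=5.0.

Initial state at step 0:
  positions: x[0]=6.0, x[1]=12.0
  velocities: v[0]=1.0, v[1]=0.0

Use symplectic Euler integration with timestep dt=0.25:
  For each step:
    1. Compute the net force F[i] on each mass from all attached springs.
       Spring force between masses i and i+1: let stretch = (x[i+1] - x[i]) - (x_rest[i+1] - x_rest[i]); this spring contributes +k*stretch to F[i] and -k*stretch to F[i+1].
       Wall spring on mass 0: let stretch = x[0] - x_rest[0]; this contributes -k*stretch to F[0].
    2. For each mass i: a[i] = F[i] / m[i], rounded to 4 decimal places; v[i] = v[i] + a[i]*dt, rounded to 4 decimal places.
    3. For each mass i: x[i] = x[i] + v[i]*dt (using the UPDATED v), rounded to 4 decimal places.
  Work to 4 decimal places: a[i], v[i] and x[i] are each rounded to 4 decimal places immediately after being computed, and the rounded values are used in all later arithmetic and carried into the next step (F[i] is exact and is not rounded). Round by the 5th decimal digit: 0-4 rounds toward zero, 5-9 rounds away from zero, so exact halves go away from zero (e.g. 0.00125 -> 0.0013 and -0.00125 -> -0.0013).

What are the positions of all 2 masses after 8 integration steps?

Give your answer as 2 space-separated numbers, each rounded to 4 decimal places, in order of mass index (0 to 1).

Answer: 4.2230 9.8723

Derivation:
Step 0: x=[6.0000 12.0000] v=[1.0000 0.0000]
Step 1: x=[6.2500 11.7500] v=[1.0000 -1.0000]
Step 2: x=[6.4063 11.3750] v=[0.6250 -1.5000]
Step 3: x=[6.3829 11.0078] v=[-0.0938 -1.4687]
Step 4: x=[6.1397 10.7344] v=[-0.9728 -1.0936]
Step 5: x=[5.7034 10.5623] v=[-1.7453 -0.6883]
Step 6: x=[5.1615 10.4255] v=[-2.1676 -0.5472]
Step 7: x=[4.6324 10.2227] v=[-2.1164 -0.8112]
Step 8: x=[4.2230 9.8723] v=[-1.6375 -1.4015]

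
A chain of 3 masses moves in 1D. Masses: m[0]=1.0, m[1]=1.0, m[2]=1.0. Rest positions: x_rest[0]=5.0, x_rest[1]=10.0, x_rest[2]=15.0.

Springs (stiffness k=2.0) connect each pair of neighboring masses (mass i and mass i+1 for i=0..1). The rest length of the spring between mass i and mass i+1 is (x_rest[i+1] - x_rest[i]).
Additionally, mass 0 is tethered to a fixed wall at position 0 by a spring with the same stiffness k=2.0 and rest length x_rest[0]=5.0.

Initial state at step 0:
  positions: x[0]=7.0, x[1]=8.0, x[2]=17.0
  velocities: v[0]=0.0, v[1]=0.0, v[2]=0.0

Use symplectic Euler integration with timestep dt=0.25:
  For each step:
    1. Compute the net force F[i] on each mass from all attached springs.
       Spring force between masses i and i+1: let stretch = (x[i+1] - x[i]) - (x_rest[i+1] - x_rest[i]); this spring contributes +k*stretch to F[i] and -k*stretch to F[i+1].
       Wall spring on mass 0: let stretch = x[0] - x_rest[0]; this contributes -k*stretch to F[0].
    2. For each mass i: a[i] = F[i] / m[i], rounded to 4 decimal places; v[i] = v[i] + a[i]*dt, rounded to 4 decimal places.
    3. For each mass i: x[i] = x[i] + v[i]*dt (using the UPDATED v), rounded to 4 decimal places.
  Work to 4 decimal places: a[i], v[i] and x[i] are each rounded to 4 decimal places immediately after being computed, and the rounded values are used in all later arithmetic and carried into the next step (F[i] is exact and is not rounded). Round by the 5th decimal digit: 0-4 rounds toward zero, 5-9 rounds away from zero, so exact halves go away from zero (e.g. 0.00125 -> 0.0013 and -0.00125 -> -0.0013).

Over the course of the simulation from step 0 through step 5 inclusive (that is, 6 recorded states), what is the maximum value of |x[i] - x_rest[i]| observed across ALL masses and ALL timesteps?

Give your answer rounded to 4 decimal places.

Answer: 2.9884

Derivation:
Step 0: x=[7.0000 8.0000 17.0000] v=[0.0000 0.0000 0.0000]
Step 1: x=[6.2500 9.0000 16.5000] v=[-3.0000 4.0000 -2.0000]
Step 2: x=[5.0625 10.5938 15.6875] v=[-4.7500 6.3750 -3.2500]
Step 3: x=[3.9336 12.1329 14.8633] v=[-4.5156 6.1562 -3.2969]
Step 4: x=[3.3379 12.9884 14.3228] v=[-2.3828 3.4218 -2.1621]
Step 5: x=[3.5313 12.8043 14.2405] v=[0.7735 -0.7363 -0.3293]
Max displacement = 2.9884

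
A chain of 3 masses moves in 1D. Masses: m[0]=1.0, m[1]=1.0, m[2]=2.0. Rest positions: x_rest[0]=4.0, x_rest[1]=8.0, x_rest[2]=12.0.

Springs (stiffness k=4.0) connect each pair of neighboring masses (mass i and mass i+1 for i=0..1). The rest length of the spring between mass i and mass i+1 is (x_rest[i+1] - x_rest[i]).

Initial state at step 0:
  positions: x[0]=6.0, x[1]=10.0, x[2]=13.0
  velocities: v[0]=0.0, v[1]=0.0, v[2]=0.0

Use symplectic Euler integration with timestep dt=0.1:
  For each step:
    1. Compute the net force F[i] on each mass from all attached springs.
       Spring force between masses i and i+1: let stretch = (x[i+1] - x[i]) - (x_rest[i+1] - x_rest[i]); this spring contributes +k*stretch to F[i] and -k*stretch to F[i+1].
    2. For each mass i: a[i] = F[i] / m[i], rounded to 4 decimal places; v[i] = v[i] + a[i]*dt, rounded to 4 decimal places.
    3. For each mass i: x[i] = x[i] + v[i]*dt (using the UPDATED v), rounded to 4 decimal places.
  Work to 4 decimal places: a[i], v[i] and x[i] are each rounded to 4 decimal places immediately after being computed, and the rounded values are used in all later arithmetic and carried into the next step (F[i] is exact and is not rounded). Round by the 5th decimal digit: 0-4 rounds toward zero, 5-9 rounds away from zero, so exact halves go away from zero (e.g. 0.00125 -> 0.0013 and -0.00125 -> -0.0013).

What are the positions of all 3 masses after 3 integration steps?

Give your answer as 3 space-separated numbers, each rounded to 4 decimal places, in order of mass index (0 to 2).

Step 0: x=[6.0000 10.0000 13.0000] v=[0.0000 0.0000 0.0000]
Step 1: x=[6.0000 9.9600 13.0200] v=[0.0000 -0.4000 0.2000]
Step 2: x=[5.9984 9.8840 13.0588] v=[-0.0160 -0.7600 0.3880]
Step 3: x=[5.9922 9.7796 13.1141] v=[-0.0618 -1.0443 0.5530]

Answer: 5.9922 9.7796 13.1141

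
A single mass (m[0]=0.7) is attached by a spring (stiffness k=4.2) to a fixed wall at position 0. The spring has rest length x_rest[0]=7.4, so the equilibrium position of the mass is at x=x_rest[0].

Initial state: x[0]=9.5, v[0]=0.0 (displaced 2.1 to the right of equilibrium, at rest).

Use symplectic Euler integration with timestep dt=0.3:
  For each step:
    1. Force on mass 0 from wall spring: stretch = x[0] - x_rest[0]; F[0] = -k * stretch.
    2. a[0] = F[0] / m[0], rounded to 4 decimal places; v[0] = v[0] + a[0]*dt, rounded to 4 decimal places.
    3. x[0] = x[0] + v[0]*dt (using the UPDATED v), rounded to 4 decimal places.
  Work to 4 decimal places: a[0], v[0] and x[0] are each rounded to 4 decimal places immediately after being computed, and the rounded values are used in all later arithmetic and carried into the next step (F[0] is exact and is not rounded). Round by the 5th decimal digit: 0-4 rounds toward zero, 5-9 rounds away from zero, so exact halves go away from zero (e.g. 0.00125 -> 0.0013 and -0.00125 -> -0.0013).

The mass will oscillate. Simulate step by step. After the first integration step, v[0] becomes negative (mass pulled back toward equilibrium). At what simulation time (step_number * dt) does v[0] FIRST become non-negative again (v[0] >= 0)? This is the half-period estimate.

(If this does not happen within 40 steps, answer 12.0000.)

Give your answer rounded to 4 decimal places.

Answer: 1.5000

Derivation:
Step 0: x=[9.5000] v=[0.0000]
Step 1: x=[8.3660] v=[-3.7800]
Step 2: x=[6.7104] v=[-5.5188]
Step 3: x=[5.4272] v=[-4.2775]
Step 4: x=[5.2093] v=[-0.7265]
Step 5: x=[6.1743] v=[3.2168]
First v>=0 after going negative at step 5, time=1.5000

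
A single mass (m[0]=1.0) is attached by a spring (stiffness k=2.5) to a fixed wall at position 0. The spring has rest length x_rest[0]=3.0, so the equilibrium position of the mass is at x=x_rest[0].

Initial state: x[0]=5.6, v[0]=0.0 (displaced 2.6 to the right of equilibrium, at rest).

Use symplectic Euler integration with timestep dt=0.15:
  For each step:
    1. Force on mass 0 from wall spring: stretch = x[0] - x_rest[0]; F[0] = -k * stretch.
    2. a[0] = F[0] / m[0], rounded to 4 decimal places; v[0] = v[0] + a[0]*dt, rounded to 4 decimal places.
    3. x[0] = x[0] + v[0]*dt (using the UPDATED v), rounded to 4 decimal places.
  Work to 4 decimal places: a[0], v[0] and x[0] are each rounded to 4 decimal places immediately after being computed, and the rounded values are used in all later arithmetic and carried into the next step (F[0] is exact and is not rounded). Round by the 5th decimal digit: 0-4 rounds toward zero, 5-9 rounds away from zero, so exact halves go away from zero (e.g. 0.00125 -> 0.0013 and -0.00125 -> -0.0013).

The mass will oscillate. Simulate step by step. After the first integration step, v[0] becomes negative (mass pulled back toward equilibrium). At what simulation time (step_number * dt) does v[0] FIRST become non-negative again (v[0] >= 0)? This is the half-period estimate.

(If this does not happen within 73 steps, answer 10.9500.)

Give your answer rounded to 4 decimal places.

Answer: 2.1000

Derivation:
Step 0: x=[5.6000] v=[0.0000]
Step 1: x=[5.4538] v=[-0.9750]
Step 2: x=[5.1695] v=[-1.8952]
Step 3: x=[4.7632] v=[-2.7088]
Step 4: x=[4.2577] v=[-3.3700]
Step 5: x=[3.6815] v=[-3.8416]
Step 6: x=[3.0669] v=[-4.0972]
Step 7: x=[2.4486] v=[-4.1223]
Step 8: x=[1.8613] v=[-3.9155]
Step 9: x=[1.3380] v=[-3.4885]
Step 10: x=[0.9082] v=[-2.8653]
Step 11: x=[0.5961] v=[-2.0809]
Step 12: x=[0.4192] v=[-1.1794]
Step 13: x=[0.3875] v=[-0.2116]
Step 14: x=[0.5027] v=[0.7681]
First v>=0 after going negative at step 14, time=2.1000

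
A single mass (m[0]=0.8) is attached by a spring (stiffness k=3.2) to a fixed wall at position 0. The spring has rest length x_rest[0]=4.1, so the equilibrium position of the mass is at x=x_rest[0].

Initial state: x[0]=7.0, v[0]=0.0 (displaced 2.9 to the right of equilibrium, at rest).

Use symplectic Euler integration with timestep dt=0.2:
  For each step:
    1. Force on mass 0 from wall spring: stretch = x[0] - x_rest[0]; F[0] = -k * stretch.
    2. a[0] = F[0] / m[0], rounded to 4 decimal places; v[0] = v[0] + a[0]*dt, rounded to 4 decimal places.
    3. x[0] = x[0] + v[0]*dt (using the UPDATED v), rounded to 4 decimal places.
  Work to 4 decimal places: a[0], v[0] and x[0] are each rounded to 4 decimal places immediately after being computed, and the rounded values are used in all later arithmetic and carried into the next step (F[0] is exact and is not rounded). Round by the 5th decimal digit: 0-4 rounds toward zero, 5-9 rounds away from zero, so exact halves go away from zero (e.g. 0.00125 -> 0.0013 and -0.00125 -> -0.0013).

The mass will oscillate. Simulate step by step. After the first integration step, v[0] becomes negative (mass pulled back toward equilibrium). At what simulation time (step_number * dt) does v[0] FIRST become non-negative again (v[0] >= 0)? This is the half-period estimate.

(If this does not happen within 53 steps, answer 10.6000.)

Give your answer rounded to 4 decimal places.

Answer: 1.6000

Derivation:
Step 0: x=[7.0000] v=[0.0000]
Step 1: x=[6.5360] v=[-2.3200]
Step 2: x=[5.6822] v=[-4.2688]
Step 3: x=[4.5753] v=[-5.5346]
Step 4: x=[3.3923] v=[-5.9148]
Step 5: x=[2.3226] v=[-5.3486]
Step 6: x=[1.5373] v=[-3.9267]
Step 7: x=[1.1620] v=[-1.8765]
Step 8: x=[1.2568] v=[0.4739]
First v>=0 after going negative at step 8, time=1.6000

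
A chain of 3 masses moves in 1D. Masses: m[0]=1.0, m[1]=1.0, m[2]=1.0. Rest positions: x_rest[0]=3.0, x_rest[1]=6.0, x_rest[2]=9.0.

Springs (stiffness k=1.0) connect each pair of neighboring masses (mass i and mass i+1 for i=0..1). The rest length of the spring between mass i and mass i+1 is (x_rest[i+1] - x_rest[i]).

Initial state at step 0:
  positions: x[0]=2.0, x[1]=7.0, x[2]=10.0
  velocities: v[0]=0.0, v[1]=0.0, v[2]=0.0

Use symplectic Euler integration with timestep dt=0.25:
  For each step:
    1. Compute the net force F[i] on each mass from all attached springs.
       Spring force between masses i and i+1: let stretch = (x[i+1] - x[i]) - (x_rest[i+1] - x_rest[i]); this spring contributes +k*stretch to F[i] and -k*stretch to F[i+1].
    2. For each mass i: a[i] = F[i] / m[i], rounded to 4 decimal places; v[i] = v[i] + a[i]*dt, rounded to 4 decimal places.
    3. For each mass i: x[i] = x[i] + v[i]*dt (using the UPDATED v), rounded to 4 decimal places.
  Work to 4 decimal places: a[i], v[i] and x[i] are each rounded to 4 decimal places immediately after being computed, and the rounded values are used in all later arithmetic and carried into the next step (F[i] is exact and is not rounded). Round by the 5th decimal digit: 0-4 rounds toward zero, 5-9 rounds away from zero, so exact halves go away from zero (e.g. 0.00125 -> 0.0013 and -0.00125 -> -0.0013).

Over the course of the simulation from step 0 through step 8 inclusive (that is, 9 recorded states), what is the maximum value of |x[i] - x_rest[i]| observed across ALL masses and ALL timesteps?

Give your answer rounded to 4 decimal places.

Answer: 1.1564

Derivation:
Step 0: x=[2.0000 7.0000 10.0000] v=[0.0000 0.0000 0.0000]
Step 1: x=[2.1250 6.8750 10.0000] v=[0.5000 -0.5000 0.0000]
Step 2: x=[2.3594 6.6484 9.9922] v=[0.9375 -0.9063 -0.0313]
Step 3: x=[2.6744 6.3628 9.9629] v=[1.2598 -1.1426 -0.1173]
Step 4: x=[3.0324 6.0716 9.8961] v=[1.4319 -1.1647 -0.2673]
Step 5: x=[3.3928 5.8295 9.7778] v=[1.4417 -0.9684 -0.4734]
Step 6: x=[3.7180 5.6819 9.6002] v=[1.3009 -0.5905 -0.7105]
Step 7: x=[3.9785 5.6564 9.3652] v=[1.0419 -0.1019 -0.9401]
Step 8: x=[4.1564 5.7579 9.0859] v=[0.7114 0.4058 -1.1173]
Max displacement = 1.1564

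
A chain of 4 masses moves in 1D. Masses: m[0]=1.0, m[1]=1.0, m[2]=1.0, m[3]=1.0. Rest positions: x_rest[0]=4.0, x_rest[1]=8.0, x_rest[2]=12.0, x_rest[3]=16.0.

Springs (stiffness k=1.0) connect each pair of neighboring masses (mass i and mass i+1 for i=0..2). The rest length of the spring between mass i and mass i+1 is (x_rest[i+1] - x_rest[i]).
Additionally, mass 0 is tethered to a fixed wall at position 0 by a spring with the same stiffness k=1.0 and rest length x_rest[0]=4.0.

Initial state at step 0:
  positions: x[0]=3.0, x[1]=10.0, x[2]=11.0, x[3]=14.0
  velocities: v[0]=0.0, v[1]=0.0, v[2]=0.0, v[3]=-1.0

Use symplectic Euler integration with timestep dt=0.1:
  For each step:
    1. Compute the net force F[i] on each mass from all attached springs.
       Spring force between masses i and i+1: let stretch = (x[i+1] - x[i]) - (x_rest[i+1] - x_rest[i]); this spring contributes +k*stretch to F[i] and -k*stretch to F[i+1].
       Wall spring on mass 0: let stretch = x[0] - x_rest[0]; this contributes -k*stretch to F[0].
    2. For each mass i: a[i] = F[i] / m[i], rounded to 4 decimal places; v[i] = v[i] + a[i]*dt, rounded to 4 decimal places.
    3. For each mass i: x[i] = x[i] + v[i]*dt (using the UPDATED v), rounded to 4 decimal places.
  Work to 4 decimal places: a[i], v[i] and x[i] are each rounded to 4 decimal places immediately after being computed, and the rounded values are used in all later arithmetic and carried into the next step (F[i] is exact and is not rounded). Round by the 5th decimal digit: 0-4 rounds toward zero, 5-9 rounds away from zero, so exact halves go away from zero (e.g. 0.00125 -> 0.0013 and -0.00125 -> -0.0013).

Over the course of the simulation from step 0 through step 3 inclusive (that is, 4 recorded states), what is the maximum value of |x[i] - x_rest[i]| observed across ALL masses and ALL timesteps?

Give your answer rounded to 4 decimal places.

Step 0: x=[3.0000 10.0000 11.0000 14.0000] v=[0.0000 0.0000 0.0000 -1.0000]
Step 1: x=[3.0400 9.9400 11.0200 13.9100] v=[0.4000 -0.6000 0.2000 -0.9000]
Step 2: x=[3.1186 9.8218 11.0581 13.8311] v=[0.7860 -1.1820 0.3810 -0.7890]
Step 3: x=[3.2331 9.6489 11.1116 13.7645] v=[1.1445 -1.7287 0.5347 -0.6663]
Max displacement = 2.2355

Answer: 2.2355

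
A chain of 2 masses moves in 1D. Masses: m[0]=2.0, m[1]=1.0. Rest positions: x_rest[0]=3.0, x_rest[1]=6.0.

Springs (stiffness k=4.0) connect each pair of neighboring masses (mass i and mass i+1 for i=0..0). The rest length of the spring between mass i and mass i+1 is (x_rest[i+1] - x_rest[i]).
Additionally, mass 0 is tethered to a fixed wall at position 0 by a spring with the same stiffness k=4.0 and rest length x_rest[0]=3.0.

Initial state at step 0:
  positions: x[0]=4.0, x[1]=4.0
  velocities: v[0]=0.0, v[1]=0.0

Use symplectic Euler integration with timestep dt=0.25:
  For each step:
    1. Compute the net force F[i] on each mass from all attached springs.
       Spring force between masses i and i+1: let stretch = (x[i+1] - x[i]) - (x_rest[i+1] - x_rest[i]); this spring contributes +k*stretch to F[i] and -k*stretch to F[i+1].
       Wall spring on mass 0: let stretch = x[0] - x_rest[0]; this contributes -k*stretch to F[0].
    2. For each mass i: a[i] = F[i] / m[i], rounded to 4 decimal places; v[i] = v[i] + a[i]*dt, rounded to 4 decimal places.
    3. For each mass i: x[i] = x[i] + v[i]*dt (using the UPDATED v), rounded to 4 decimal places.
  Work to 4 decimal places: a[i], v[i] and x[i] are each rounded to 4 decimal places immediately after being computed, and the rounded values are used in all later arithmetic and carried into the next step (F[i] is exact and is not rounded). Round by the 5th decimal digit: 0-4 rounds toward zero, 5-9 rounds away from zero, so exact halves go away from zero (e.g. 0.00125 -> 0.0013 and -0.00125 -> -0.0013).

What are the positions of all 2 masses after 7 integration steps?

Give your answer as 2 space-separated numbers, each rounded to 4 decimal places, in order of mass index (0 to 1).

Answer: 3.4453 5.6355

Derivation:
Step 0: x=[4.0000 4.0000] v=[0.0000 0.0000]
Step 1: x=[3.5000 4.7500] v=[-2.0000 3.0000]
Step 2: x=[2.7188 5.9375] v=[-3.1250 4.7500]
Step 3: x=[2.0000 7.0703] v=[-2.8751 4.5313]
Step 4: x=[1.6650 7.6856] v=[-1.3400 2.4610]
Step 5: x=[1.8745 7.5457] v=[0.8378 -0.5596]
Step 6: x=[2.5586 6.7380] v=[2.7362 -3.2308]
Step 7: x=[3.4453 5.6355] v=[3.5466 -4.4102]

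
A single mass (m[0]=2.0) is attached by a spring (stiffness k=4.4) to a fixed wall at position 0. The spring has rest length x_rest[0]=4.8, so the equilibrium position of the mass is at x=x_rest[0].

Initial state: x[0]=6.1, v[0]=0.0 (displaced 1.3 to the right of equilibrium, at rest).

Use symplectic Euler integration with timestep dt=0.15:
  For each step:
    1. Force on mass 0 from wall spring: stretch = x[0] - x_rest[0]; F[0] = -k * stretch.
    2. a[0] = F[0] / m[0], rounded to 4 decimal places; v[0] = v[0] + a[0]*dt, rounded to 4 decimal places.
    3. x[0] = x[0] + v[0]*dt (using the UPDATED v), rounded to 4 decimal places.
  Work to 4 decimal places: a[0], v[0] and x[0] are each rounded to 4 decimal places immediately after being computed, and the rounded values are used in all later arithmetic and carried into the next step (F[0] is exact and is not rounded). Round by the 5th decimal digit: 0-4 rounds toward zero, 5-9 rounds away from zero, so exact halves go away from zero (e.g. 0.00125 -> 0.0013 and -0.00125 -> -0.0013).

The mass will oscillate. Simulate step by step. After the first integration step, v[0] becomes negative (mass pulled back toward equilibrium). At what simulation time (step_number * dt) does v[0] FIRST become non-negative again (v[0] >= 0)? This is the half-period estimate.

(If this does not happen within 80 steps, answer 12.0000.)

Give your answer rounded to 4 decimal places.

Step 0: x=[6.1000] v=[0.0000]
Step 1: x=[6.0357] v=[-0.4290]
Step 2: x=[5.9102] v=[-0.8368]
Step 3: x=[5.7297] v=[-1.2032]
Step 4: x=[5.5032] v=[-1.5100]
Step 5: x=[5.2419] v=[-1.7421]
Step 6: x=[4.9587] v=[-1.8879]
Step 7: x=[4.6677] v=[-1.9403]
Step 8: x=[4.3832] v=[-1.8966]
Step 9: x=[4.1193] v=[-1.7591]
Step 10: x=[3.8891] v=[-1.5345]
Step 11: x=[3.7040] v=[-1.2339]
Step 12: x=[3.5732] v=[-0.8722]
Step 13: x=[3.5031] v=[-0.4674]
Step 14: x=[3.4972] v=[-0.0394]
Step 15: x=[3.5558] v=[0.3905]
First v>=0 after going negative at step 15, time=2.2500

Answer: 2.2500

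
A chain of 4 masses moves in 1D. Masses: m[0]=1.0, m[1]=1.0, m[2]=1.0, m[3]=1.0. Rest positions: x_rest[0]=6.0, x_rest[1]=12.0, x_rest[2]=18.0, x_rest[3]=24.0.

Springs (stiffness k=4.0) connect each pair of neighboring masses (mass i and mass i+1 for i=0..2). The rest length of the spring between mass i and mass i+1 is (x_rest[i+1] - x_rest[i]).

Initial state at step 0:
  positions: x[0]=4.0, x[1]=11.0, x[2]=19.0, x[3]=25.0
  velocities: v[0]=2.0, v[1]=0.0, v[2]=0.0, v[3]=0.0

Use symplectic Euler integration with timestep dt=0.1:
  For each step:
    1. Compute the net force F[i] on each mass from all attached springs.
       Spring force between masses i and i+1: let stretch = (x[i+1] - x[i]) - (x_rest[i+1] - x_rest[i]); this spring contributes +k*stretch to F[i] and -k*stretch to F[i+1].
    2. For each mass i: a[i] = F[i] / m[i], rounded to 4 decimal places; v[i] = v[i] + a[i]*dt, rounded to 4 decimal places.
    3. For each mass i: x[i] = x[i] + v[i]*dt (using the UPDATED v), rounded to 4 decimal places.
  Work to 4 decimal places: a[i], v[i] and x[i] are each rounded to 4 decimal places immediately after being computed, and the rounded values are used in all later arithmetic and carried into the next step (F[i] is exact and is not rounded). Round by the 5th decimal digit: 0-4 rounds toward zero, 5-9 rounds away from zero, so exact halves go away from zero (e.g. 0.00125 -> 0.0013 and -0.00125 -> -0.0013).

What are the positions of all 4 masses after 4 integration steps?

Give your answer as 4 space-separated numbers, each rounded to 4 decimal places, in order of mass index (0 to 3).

Step 0: x=[4.0000 11.0000 19.0000 25.0000] v=[2.0000 0.0000 0.0000 0.0000]
Step 1: x=[4.2400 11.0400 18.9200 25.0000] v=[2.4000 0.4000 -0.8000 0.0000]
Step 2: x=[4.5120 11.1232 18.7680 24.9968] v=[2.7200 0.8320 -1.5200 -0.0320]
Step 3: x=[4.8085 11.2477 18.5594 24.9845] v=[2.9645 1.2454 -2.0864 -0.1235]
Step 4: x=[5.1225 11.4071 18.3153 24.9552] v=[3.1402 1.5944 -2.4410 -0.2935]

Answer: 5.1225 11.4071 18.3153 24.9552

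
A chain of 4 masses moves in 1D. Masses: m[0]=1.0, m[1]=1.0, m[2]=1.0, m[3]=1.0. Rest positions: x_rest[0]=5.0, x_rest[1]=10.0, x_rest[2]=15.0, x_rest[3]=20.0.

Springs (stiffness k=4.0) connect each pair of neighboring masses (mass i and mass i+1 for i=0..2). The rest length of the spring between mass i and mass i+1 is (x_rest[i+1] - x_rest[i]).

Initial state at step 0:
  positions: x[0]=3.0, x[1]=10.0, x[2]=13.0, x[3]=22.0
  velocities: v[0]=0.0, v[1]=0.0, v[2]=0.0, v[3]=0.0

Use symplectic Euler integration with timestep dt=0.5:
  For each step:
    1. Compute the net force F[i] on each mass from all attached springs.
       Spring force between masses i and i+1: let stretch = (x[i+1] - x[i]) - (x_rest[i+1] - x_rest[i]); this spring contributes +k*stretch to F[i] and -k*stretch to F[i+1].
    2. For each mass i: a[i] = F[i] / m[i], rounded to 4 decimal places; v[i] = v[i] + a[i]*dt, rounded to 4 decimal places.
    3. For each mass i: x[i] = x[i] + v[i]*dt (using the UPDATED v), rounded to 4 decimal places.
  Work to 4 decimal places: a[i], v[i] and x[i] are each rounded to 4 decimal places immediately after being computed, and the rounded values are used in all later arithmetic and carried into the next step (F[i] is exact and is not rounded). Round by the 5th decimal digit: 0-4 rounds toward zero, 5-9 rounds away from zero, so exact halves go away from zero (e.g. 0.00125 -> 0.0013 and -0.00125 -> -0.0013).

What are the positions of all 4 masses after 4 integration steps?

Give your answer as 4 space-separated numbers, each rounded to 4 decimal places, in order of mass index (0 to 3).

Step 0: x=[3.0000 10.0000 13.0000 22.0000] v=[0.0000 0.0000 0.0000 0.0000]
Step 1: x=[5.0000 6.0000 19.0000 18.0000] v=[4.0000 -8.0000 12.0000 -8.0000]
Step 2: x=[3.0000 14.0000 11.0000 20.0000] v=[-4.0000 16.0000 -16.0000 4.0000]
Step 3: x=[7.0000 8.0000 15.0000 18.0000] v=[8.0000 -12.0000 8.0000 -4.0000]
Step 4: x=[7.0000 8.0000 15.0000 18.0000] v=[0.0000 0.0000 0.0000 0.0000]

Answer: 7.0000 8.0000 15.0000 18.0000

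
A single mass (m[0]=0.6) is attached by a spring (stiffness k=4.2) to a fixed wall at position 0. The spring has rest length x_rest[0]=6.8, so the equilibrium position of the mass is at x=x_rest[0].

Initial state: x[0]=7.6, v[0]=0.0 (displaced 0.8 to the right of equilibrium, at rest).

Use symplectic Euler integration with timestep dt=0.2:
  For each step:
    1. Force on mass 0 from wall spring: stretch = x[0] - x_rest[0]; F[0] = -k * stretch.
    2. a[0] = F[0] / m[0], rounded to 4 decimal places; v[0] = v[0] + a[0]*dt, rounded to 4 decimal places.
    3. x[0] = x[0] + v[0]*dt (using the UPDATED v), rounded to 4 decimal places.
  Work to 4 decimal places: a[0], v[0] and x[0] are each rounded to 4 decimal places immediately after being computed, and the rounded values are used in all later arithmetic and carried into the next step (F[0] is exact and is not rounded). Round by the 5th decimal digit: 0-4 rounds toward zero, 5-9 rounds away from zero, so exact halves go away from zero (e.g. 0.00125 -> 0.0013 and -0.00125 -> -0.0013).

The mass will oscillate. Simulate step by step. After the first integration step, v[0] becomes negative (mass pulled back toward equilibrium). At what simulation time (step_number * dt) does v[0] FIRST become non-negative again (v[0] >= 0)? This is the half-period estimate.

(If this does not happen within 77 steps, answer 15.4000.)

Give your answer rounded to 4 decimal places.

Step 0: x=[7.6000] v=[0.0000]
Step 1: x=[7.3760] v=[-1.1200]
Step 2: x=[6.9907] v=[-1.9264]
Step 3: x=[6.5520] v=[-2.1934]
Step 4: x=[6.1828] v=[-1.8462]
Step 5: x=[5.9864] v=[-0.9821]
Step 6: x=[6.0178] v=[0.1569]
First v>=0 after going negative at step 6, time=1.2000

Answer: 1.2000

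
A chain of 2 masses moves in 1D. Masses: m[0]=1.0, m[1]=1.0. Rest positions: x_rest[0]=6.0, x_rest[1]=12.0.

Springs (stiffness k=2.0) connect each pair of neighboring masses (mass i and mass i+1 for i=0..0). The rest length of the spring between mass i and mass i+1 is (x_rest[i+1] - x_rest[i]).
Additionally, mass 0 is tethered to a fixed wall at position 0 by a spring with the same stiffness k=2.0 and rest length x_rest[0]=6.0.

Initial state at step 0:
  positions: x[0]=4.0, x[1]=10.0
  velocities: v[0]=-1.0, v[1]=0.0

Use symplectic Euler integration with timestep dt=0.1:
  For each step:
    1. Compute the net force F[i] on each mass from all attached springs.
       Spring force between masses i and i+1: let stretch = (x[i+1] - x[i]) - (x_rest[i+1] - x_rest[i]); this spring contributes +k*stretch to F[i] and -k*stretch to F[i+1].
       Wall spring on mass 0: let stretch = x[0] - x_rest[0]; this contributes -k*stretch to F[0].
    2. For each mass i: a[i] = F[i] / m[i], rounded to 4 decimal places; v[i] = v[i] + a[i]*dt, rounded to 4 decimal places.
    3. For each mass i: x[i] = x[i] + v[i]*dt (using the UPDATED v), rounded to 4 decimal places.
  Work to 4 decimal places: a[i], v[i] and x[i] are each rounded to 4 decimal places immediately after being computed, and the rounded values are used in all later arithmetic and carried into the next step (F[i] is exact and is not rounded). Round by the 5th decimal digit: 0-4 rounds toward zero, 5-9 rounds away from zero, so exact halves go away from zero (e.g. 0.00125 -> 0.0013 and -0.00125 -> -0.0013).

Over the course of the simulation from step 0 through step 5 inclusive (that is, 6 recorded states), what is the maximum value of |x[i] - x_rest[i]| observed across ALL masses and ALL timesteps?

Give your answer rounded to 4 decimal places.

Answer: 2.0776

Derivation:
Step 0: x=[4.0000 10.0000] v=[-1.0000 0.0000]
Step 1: x=[3.9400 10.0000] v=[-0.6000 0.0000]
Step 2: x=[3.9224 9.9988] v=[-0.1760 -0.0120]
Step 3: x=[3.9479 9.9961] v=[0.2548 -0.0273]
Step 4: x=[4.0154 9.9924] v=[0.6749 -0.0369]
Step 5: x=[4.1221 9.9892] v=[1.0672 -0.0323]
Max displacement = 2.0776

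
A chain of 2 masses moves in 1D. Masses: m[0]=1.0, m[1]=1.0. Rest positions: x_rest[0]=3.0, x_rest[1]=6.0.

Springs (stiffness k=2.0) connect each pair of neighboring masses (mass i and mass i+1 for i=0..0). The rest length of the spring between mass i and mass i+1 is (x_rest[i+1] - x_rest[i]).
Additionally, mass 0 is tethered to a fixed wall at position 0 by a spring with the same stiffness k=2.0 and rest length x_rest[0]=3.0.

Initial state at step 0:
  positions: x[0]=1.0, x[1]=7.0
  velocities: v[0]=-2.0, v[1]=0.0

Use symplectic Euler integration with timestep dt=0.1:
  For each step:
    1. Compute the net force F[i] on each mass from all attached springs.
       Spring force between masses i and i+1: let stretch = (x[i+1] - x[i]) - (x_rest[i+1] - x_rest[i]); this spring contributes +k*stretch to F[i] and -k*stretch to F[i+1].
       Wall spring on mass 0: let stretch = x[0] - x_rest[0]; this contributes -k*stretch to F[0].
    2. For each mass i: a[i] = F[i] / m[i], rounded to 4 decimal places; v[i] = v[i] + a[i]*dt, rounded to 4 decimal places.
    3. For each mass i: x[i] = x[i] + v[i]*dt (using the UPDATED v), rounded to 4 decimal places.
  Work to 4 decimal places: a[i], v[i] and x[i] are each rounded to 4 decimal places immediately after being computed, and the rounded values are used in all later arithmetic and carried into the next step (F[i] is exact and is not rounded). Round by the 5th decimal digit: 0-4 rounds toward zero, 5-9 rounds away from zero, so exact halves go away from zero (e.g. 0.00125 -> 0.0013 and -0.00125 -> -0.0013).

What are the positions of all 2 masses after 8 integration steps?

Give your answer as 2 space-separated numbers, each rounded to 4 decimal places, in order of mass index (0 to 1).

Answer: 2.6047 5.1591

Derivation:
Step 0: x=[1.0000 7.0000] v=[-2.0000 0.0000]
Step 1: x=[0.9000 6.9400] v=[-1.0000 -0.6000]
Step 2: x=[0.9028 6.8192] v=[0.0280 -1.2080]
Step 3: x=[1.0059 6.6401] v=[1.0307 -1.7913]
Step 4: x=[1.2015 6.4083] v=[1.9564 -2.3181]
Step 5: x=[1.4773 6.1324] v=[2.7575 -2.7595]
Step 6: x=[1.8166 5.8234] v=[3.3931 -3.0905]
Step 7: x=[2.1997 5.4942] v=[3.8311 -3.2919]
Step 8: x=[2.6047 5.1591] v=[4.0501 -3.3508]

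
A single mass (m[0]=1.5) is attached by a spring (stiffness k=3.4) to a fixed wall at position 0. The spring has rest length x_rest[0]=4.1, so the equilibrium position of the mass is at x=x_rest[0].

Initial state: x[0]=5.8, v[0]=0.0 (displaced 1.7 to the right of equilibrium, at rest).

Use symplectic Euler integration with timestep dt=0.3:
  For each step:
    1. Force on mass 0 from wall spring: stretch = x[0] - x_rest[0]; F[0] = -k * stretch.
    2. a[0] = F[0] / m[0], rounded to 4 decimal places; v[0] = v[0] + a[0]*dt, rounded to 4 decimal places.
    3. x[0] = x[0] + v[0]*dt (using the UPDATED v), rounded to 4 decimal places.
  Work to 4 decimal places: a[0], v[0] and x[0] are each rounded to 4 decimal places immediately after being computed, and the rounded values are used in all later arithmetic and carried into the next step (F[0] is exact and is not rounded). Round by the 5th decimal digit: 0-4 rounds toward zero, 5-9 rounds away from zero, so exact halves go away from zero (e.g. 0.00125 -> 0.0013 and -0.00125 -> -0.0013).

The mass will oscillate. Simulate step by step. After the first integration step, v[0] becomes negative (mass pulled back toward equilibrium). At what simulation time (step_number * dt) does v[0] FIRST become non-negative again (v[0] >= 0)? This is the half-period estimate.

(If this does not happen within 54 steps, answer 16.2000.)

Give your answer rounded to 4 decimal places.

Step 0: x=[5.8000] v=[0.0000]
Step 1: x=[5.4532] v=[-1.1560]
Step 2: x=[4.8303] v=[-2.0762]
Step 3: x=[4.0585] v=[-2.5728]
Step 4: x=[3.2951] v=[-2.5446]
Step 5: x=[2.6959] v=[-1.9973]
Step 6: x=[2.3832] v=[-1.0425]
Step 7: x=[2.4207] v=[0.1249]
First v>=0 after going negative at step 7, time=2.1000

Answer: 2.1000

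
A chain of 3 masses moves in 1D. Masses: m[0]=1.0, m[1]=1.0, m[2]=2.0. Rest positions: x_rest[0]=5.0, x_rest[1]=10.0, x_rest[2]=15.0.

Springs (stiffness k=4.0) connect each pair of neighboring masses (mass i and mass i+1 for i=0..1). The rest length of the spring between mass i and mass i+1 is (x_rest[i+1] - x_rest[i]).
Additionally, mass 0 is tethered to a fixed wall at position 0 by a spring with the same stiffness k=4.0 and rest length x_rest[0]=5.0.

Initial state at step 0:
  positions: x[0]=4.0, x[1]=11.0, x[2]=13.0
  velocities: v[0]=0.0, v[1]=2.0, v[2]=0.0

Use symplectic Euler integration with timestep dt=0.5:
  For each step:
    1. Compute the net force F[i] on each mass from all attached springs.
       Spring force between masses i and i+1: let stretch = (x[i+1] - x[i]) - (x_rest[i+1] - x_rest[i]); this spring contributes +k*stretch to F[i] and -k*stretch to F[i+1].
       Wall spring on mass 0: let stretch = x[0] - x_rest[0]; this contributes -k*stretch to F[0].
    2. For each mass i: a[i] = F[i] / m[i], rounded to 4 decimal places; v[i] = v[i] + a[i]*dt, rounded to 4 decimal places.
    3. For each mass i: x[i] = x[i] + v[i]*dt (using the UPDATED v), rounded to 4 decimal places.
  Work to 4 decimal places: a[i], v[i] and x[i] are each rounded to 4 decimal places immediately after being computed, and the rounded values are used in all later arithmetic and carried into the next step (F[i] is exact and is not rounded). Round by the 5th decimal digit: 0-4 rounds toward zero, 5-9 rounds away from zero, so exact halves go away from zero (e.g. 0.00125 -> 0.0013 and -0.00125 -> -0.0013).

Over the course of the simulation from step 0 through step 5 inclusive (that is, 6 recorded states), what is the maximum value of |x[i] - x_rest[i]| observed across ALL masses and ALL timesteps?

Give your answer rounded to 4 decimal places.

Step 0: x=[4.0000 11.0000 13.0000] v=[0.0000 2.0000 0.0000]
Step 1: x=[7.0000 7.0000 14.5000] v=[6.0000 -8.0000 3.0000]
Step 2: x=[3.0000 10.5000 14.7500] v=[-8.0000 7.0000 0.5000]
Step 3: x=[3.5000 10.7500 15.3750] v=[1.0000 0.5000 1.2500]
Step 4: x=[7.7500 8.3750 16.1875] v=[8.5000 -4.7500 1.6250]
Step 5: x=[4.8750 13.1875 15.5938] v=[-5.7500 9.6250 -1.1875]
Max displacement = 3.1875

Answer: 3.1875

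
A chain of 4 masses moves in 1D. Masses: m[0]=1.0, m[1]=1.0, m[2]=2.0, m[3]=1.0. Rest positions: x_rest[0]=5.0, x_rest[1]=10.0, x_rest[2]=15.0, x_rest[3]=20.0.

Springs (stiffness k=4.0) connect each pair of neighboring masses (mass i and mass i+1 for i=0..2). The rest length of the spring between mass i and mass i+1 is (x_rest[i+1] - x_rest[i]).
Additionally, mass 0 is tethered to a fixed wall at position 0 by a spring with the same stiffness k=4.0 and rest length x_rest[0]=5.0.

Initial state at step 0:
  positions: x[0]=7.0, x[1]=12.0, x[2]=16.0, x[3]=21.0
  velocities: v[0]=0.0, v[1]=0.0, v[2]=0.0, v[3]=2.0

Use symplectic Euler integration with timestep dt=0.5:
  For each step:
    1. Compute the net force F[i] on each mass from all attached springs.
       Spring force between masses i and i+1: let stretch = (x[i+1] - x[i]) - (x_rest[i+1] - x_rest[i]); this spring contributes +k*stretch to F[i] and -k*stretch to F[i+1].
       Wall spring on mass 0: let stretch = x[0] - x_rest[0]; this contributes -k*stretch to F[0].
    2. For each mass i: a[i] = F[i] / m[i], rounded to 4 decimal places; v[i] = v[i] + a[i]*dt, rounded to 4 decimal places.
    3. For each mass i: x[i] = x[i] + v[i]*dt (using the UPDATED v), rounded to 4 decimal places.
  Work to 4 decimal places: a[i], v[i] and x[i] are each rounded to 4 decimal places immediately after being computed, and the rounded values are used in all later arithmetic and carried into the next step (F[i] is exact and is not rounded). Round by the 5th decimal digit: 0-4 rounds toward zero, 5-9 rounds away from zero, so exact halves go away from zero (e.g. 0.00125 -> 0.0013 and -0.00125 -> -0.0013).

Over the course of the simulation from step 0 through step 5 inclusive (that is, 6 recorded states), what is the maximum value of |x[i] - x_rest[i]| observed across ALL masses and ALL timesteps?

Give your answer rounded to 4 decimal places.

Answer: 2.5000

Derivation:
Step 0: x=[7.0000 12.0000 16.0000 21.0000] v=[0.0000 0.0000 0.0000 2.0000]
Step 1: x=[5.0000 11.0000 16.5000 22.0000] v=[-4.0000 -2.0000 1.0000 2.0000]
Step 2: x=[4.0000 9.5000 17.0000 22.5000] v=[-2.0000 -3.0000 1.0000 1.0000]
Step 3: x=[4.5000 10.0000 16.5000 22.5000] v=[1.0000 1.0000 -1.0000 0.0000]
Step 4: x=[6.0000 11.5000 15.7500 21.5000] v=[3.0000 3.0000 -1.5000 -2.0000]
Step 5: x=[7.0000 11.7500 15.7500 19.7500] v=[2.0000 0.5000 0.0000 -3.5000]
Max displacement = 2.5000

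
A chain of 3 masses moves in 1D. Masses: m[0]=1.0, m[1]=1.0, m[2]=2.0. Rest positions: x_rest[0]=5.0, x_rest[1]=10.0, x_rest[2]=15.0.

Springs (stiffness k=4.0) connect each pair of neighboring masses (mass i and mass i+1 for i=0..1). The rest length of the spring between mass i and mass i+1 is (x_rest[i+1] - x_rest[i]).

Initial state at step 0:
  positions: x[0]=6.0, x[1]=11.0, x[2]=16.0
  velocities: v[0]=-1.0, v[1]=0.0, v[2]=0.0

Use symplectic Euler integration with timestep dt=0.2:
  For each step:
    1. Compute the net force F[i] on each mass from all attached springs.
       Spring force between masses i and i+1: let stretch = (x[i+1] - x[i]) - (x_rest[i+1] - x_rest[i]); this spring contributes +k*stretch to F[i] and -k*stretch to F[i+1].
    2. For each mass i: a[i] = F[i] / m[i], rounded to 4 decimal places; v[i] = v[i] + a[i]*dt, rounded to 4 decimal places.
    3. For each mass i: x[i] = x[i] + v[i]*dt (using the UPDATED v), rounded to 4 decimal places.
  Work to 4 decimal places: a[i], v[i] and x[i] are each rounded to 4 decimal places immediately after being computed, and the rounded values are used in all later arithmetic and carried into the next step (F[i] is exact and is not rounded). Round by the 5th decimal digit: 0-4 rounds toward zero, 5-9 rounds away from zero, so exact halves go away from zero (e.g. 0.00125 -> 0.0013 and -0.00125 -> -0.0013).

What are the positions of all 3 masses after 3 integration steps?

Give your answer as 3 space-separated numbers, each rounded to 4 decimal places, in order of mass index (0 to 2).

Answer: 5.5178 10.8874 15.9974

Derivation:
Step 0: x=[6.0000 11.0000 16.0000] v=[-1.0000 0.0000 0.0000]
Step 1: x=[5.8000 11.0000 16.0000] v=[-1.0000 0.0000 0.0000]
Step 2: x=[5.6320 10.9680 16.0000] v=[-0.8400 -0.1600 0.0000]
Step 3: x=[5.5178 10.8874 15.9974] v=[-0.5712 -0.4032 -0.0128]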